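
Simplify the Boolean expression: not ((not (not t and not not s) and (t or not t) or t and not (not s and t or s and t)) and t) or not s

not t or not s

not ((not (not t and not not s) and (t or not t) or t and not (not s and t or s and t)) and t) or not s
= not ((not (not t and not not s) or t and not (not s and t or s and t)) and t) or not s   [complement / identity]
= not ((not (not t and not not s) or t and not t) and t) or not s   [distribution]
= not (not (not t and not not s) and t) or not s   [complement / identity]
= not ((t or not s) and t) or not s   [De Morgan]
= not t or not s   [absorption]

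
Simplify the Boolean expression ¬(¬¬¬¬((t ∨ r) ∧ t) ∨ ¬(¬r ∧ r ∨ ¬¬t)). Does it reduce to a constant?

False

¬(¬¬¬¬((t ∨ r) ∧ t) ∨ ¬(¬r ∧ r ∨ ¬¬t))
= ¬(¬¬¬¬((t ∨ r) ∧ t) ∨ ¬¬¬t)   [complement / identity]
= ¬¬¬((t ∨ r) ∧ t) ∧ ¬¬t   [De Morgan]
= ¬((t ∨ r) ∧ t) ∧ ¬¬t   [double negation]
= ¬t ∧ ¬¬t   [absorption]
= ¬t ∧ t   [double negation]
= False   [complement]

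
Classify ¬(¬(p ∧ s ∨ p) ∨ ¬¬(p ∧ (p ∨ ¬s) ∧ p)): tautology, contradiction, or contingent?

contradiction

¬(¬(p ∧ s ∨ p) ∨ ¬¬(p ∧ (p ∨ ¬s) ∧ p))
= (p ∧ s ∨ p) ∧ ¬(p ∧ (p ∨ ¬s) ∧ p)   (De Morgan)
= p ∧ ¬(p ∧ (p ∨ ¬s) ∧ p)   (absorption)
= p ∧ ¬(p ∧ p)   (absorption)
= p ∧ ¬p   (idempotence)
= False   (complement)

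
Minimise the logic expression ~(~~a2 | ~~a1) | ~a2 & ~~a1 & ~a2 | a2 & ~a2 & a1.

~(~~a2 | ~~a1) | ~a2 & ~~a1 & ~a2 | a2 & ~a2 & a1
= ~(~~a2 | ~~a1) | ~a2 & a1 & ~a2 | a2 & ~a2 & a1   (double negation)
= ~(~~a2 | ~~a1) | ~a2 & a1   (distribution)
= ~a2 & ~a1 | ~a2 & a1   (De Morgan)
= ~a2   (distribution)

~a2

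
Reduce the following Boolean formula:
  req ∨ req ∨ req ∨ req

req ∨ req ∨ req ∨ req
= req ∨ req   — idempotence
= req   — idempotence

req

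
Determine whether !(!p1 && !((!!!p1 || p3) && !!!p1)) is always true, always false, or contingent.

always true

!(!p1 && !((!!!p1 || p3) && !!!p1))
= !(!p1 && !!!!p1)   — absorption
= !(!p1 && !!p1)   — double negation
= p1 || !p1   — De Morgan
= true   — complement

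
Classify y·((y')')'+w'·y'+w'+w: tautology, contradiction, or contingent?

tautology

y·((y')')'+w'·y'+w'+w
= y·y'+w'·y'+w'+w
= y·y'+w'+w
= w'+w
= 1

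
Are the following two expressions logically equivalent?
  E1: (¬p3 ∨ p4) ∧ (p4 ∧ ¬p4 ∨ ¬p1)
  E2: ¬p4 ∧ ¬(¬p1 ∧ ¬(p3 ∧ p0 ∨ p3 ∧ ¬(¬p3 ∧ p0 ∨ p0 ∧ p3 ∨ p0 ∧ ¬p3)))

No

E1: (¬p3 ∨ p4) ∧ (p4 ∧ ¬p4 ∨ ¬p1)
    = (¬p3 ∨ p4) ∧ ¬p1
E2: ¬p4 ∧ ¬(¬p1 ∧ ¬(p3 ∧ p0 ∨ p3 ∧ ¬(¬p3 ∧ p0 ∨ p0 ∧ p3 ∨ p0 ∧ ¬p3)))
    = ¬p4 ∧ ¬(¬p1 ∧ ¬(p3 ∧ p0 ∨ p3 ∧ ¬(p0 ∨ p0 ∧ ¬p3)))
    = ¬p4 ∧ ¬(¬p1 ∧ ¬(p3 ∧ p0 ∨ p3 ∧ ¬p0))
    = ¬p4 ∧ ¬(¬p1 ∧ ¬p3)
    = ¬p4 ∧ (p1 ∨ p3)
These differ: at p0=0, p1=0, p3=1, p4=1, E1 = 1 but E2 = 0.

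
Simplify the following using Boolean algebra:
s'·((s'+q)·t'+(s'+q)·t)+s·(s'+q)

s'·((s'+q)·t'+(s'+q)·t)+s·(s'+q)
= s'·(s'+q)+s·(s'+q)
= s'+q

s'+q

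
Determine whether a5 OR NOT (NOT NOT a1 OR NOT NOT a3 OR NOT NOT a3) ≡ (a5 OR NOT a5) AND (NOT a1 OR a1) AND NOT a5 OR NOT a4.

E1: a5 OR NOT (NOT NOT a1 OR NOT NOT a3 OR NOT NOT a3)
    = a5 OR NOT (NOT NOT a1 OR NOT NOT a3)   — idempotence
    = a5 OR NOT a1 AND NOT a3   — De Morgan
E2: (a5 OR NOT a5) AND (NOT a1 OR a1) AND NOT a5 OR NOT a4
    = (NOT a1 OR a1) AND NOT a5 OR NOT a4   — complement / identity
    = NOT a5 OR NOT a4   — complement / identity
These differ: at a1=1, a3=1, a4=1, a5=1, E1 = 1 but E2 = 0.

No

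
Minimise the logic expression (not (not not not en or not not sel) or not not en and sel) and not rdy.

(not (not not not en or not not sel) or not not en and sel) and not rdy
= (not not en and not sel or not not en and sel) and not rdy   [De Morgan]
= not not en and not rdy   [distribution]
= en and not rdy   [double negation]

en and not rdy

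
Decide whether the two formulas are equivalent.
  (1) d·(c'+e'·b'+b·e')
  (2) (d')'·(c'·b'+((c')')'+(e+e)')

Yes

E1: d·(c'+e'·b'+b·e')
    = d·(c'+e')   — distribution
E2: (d')'·(c'·b'+((c')')'+(e+e)')
    = d·(c'·b'+((c')')'+(e+e)')   — double negation
    = d·(c'·b'+c'+(e+e)')   — double negation
    = d·(c'+(e+e)')   — absorption
    = d·(c'+e')   — idempotence
Both reduce to d·(c'+e'), so they are equivalent.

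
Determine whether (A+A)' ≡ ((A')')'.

Yes

E1: (A+A)'
    = A'
E2: ((A')')'
    = A'
Both reduce to A', so they are equivalent.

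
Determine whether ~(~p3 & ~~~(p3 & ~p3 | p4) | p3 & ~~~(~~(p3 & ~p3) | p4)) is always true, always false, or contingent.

contingent

~(~p3 & ~~~(p3 & ~p3 | p4) | p3 & ~~~(~~(p3 & ~p3) | p4))
= ~(~p3 & ~~~(p3 & ~p3 | p4) | p3 & ~~~(p3 & ~p3 | p4))
= ~~~~(p3 & ~p3 | p4)
= ~~~~p4
= ~~p4
= p4
This depends on p4, so it is not a constant.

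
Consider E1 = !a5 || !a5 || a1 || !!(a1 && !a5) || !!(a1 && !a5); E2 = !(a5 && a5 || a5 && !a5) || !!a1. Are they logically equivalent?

Yes

E1: !a5 || !a5 || a1 || !!(a1 && !a5) || !!(a1 && !a5)
    = !a5 || !a5 || a1 || !!(a1 && !a5)
    = !a5 || a1 || !!(a1 && !a5)
    = !a5 || a1 || a1 && !a5
    = !a5 || a1
E2: !(a5 && a5 || a5 && !a5) || !!a1
    = !(a5 && a5 || a5 && !a5) || a1
    = !a5 || a1
Both reduce to !a5 || a1, so they are equivalent.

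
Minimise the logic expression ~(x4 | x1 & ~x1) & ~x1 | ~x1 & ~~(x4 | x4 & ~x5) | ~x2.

~x1 | ~x2

~(x4 | x1 & ~x1) & ~x1 | ~x1 & ~~(x4 | x4 & ~x5) | ~x2
= ~x4 & ~x1 | ~x1 & ~~(x4 | x4 & ~x5) | ~x2   — complement / identity
= ~x4 & ~x1 | ~x1 & (x4 | x4 & ~x5) | ~x2   — double negation
= ~x4 & ~x1 | ~x1 & x4 | ~x2   — absorption
= ~x1 | ~x2   — distribution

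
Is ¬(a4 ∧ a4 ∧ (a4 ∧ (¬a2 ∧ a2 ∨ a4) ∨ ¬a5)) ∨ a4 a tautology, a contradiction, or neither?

¬(a4 ∧ a4 ∧ (a4 ∧ (¬a2 ∧ a2 ∨ a4) ∨ ¬a5)) ∨ a4
= ¬(a4 ∧ a4 ∧ (a4 ∧ a4 ∨ ¬a5)) ∨ a4   — complement / identity
= ¬(a4 ∧ a4) ∨ a4   — absorption
= ¬a4 ∨ a4   — idempotence
= True   — complement

tautology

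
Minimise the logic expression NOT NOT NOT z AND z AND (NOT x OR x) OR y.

NOT NOT NOT z AND z AND (NOT x OR x) OR y
= NOT NOT NOT z AND z OR y   [complement / identity]
= NOT z AND z OR y   [double negation]
= y   [complement / identity]

y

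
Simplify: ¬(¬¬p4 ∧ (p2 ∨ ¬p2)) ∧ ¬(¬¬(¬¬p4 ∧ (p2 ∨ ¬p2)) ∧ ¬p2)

¬(¬¬p4 ∧ (p2 ∨ ¬p2)) ∧ ¬(¬¬(¬¬p4 ∧ (p2 ∨ ¬p2)) ∧ ¬p2)
= ¬(¬¬p4 ∧ (p2 ∨ ¬p2)) ∧ (¬(¬¬p4 ∧ (p2 ∨ ¬p2)) ∨ p2)   (De Morgan)
= ¬(¬¬p4 ∧ (p2 ∨ ¬p2))   (absorption)
= ¬(p4 ∧ (p2 ∨ ¬p2))   (double negation)
= ¬p4   (complement / identity)

¬p4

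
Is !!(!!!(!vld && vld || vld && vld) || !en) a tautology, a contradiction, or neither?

neither

!!(!!!(!vld && vld || vld && vld) || !en)
= !!!(!vld && vld || vld && vld) || !en
= !!!vld || !en
= !vld || !en
This depends on en, vld, so it is not a constant.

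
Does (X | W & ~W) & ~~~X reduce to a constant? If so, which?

(X | W & ~W) & ~~~X
= (X | W & ~W) & ~X   (double negation)
= X & ~X   (complement / identity)
= 0   (complement)

yes, False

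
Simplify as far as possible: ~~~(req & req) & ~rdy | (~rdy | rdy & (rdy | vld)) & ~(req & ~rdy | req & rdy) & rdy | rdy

~req | rdy

~~~(req & req) & ~rdy | (~rdy | rdy & (rdy | vld)) & ~(req & ~rdy | req & rdy) & rdy | rdy
= ~~~(req & req) & ~rdy | (~rdy | rdy) & ~(req & ~rdy | req & rdy) & rdy | rdy
= ~~~(req & req) & ~rdy | ~(req & ~rdy | req & rdy) & rdy | rdy
= ~~~req & ~rdy | ~(req & ~rdy | req & rdy) & rdy | rdy
= ~~~req & ~rdy | ~req & rdy | rdy
= ~req & ~rdy | ~req & rdy | rdy
= ~req | rdy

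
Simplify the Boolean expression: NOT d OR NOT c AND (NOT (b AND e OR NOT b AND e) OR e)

NOT d OR NOT c AND (NOT (b AND e OR NOT b AND e) OR e)
= NOT d OR NOT c AND (NOT e OR e)   [distribution]
= NOT d OR NOT c   [complement / identity]

NOT d OR NOT c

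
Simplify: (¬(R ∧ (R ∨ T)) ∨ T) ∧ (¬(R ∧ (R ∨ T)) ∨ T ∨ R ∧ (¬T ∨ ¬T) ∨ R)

¬R ∨ T

(¬(R ∧ (R ∨ T)) ∨ T) ∧ (¬(R ∧ (R ∨ T)) ∨ T ∨ R ∧ (¬T ∨ ¬T) ∨ R)
= (¬(R ∧ (R ∨ T)) ∨ T) ∧ (¬(R ∧ (R ∨ T)) ∨ T ∨ R ∧ ¬T ∨ R)   — idempotence
= (¬(R ∧ (R ∨ T)) ∨ T) ∧ (¬(R ∧ (R ∨ T)) ∨ T ∨ R)   — absorption
= ¬(R ∧ (R ∨ T)) ∨ T   — absorption
= ¬R ∨ T   — absorption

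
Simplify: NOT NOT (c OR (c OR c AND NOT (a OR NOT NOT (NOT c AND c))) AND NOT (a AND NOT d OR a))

NOT NOT (c OR (c OR c AND NOT (a OR NOT NOT (NOT c AND c))) AND NOT (a AND NOT d OR a))
= NOT NOT (c OR (c OR c AND NOT (a OR NOT NOT (NOT c AND c))) AND NOT a)   [absorption]
= NOT NOT (c OR (c OR c AND NOT (a OR NOT c AND c)) AND NOT a)   [double negation]
= NOT NOT (c OR (c OR c AND NOT a) AND NOT a)   [complement / identity]
= NOT NOT (c OR c AND NOT a)   [absorption]
= NOT NOT c   [absorption]
= c   [double negation]

c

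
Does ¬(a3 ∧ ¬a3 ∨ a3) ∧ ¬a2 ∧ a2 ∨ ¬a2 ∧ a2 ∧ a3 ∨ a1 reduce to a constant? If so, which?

¬(a3 ∧ ¬a3 ∨ a3) ∧ ¬a2 ∧ a2 ∨ ¬a2 ∧ a2 ∧ a3 ∨ a1
= ¬a3 ∧ ¬a2 ∧ a2 ∨ ¬a2 ∧ a2 ∧ a3 ∨ a1   (complement / identity)
= ¬a2 ∧ a2 ∨ a1   (distribution)
= a1   (complement / identity)
This depends on a1, so it is not a constant.

no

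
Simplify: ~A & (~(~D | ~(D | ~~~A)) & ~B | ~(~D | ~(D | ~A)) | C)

~A & (D | C)

~A & (~(~D | ~(D | ~~~A)) & ~B | ~(~D | ~(D | ~A)) | C)
= ~A & (~(~D | ~(D | ~A)) & ~B | ~(~D | ~(D | ~A)) | C)   (double negation)
= ~A & (~(~D | ~(D | ~A)) | C)   (absorption)
= ~A & (D & (D | ~A) | C)   (De Morgan)
= ~A & (D | C)   (absorption)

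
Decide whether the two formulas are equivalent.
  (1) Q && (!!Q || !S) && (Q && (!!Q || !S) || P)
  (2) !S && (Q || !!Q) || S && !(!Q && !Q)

Yes

E1: Q && (!!Q || !S) && (Q && (!!Q || !S) || P)
    = Q && (!!Q || !S)
    = Q && (Q || !S)
    = Q
E2: !S && (Q || !!Q) || S && !(!Q && !Q)
    = !S && (Q || Q) || S && !(!Q && !Q)
    = !S && (Q || Q) || S && (Q || Q)
    = Q || Q
    = Q
Both reduce to Q, so they are equivalent.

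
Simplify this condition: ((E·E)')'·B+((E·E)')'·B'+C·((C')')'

((E·E)')'·B+((E·E)')'·B'+C·((C')')'
= ((E·E)')'·B+((E·E)')'·B'+C·C'   (double negation)
= ((E·E)')'+C·C'   (distribution)
= E·E+C·C'   (double negation)
= E·E   (complement / identity)
= E   (idempotence)

E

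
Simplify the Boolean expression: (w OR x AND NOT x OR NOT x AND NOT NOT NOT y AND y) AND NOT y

w AND NOT y

(w OR x AND NOT x OR NOT x AND NOT NOT NOT y AND y) AND NOT y
= (w OR (x OR NOT NOT NOT y AND y) AND NOT x) AND NOT y   (distribution)
= (w OR (x OR NOT y AND y) AND NOT x) AND NOT y   (double negation)
= (w OR x AND NOT x) AND NOT y   (complement / identity)
= w AND NOT y   (complement / identity)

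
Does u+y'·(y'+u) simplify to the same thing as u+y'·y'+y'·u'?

Yes

E1: u+y'·(y'+u)
    = u+y'
E2: u+y'·y'+y'·u'
    = u+(y'+u')·y'
    = u+y'
Both reduce to u+y', so they are equivalent.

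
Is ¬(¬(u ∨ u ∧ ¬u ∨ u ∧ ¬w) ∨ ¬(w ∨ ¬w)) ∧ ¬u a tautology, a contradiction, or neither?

contradiction

¬(¬(u ∨ u ∧ ¬u ∨ u ∧ ¬w) ∨ ¬(w ∨ ¬w)) ∧ ¬u
= ¬(¬(u ∨ u ∧ ¬w) ∨ ¬(w ∨ ¬w)) ∧ ¬u
= ¬(¬u ∨ ¬(w ∨ ¬w)) ∧ ¬u
= u ∧ (w ∨ ¬w) ∧ ¬u
= u ∧ ¬u
= False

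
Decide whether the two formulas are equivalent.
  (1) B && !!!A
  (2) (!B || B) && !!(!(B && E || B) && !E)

E1: B && !!!A
    = B && !A
E2: (!B || B) && !!(!(B && E || B) && !E)
    = (!B || B) && !(B && E || B) && !E
    = !(B && E || B) && !E
    = !B && !E
These differ: at A=0, B=0, E=0, E1 = 0 but E2 = 1.

No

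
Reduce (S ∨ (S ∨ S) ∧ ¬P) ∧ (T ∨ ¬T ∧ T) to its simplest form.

S ∧ T

(S ∨ (S ∨ S) ∧ ¬P) ∧ (T ∨ ¬T ∧ T)
= (S ∨ (S ∨ S) ∧ ¬P) ∧ T
= (S ∨ S ∧ ¬P) ∧ T
= S ∧ T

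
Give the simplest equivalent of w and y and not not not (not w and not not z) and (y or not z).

w and y and not not not (not w and not not z) and (y or not z)
= w and y and not not (w or not z) and (y or not z)
= w and y and (w or not z) and (y or not z)
= w and y and (w and y or not z)
= w and y

w and y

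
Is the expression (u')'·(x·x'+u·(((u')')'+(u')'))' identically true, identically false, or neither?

identically false

(u')'·(x·x'+u·(((u')')'+(u')'))'
= (u')'·(x·x'+u·(((u')')'+u))'   — double negation
= (u')'·(x·x'+u·(u'+u))'   — double negation
= (u')'·(u·(u'+u))'   — complement / identity
= u·(u·(u'+u))'   — double negation
= u·u'   — complement / identity
= 0   — complement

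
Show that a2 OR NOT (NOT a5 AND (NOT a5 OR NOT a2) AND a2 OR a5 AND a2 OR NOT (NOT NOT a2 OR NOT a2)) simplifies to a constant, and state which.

TRUE

a2 OR NOT (NOT a5 AND (NOT a5 OR NOT a2) AND a2 OR a5 AND a2 OR NOT (NOT NOT a2 OR NOT a2))
= a2 OR NOT (NOT a5 AND (NOT a5 OR NOT a2) AND a2 OR a5 AND a2 OR NOT a2 AND a2)   [De Morgan]
= a2 OR NOT (NOT a5 AND a2 OR a5 AND a2 OR NOT a2 AND a2)   [absorption]
= a2 OR NOT (a2 OR NOT a2 AND a2)   [distribution]
= a2 OR NOT a2   [complement / identity]
= TRUE   [complement]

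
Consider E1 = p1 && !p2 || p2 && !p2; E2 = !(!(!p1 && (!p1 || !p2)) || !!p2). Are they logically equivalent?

No

E1: p1 && !p2 || p2 && !p2
    = p1 && !p2
E2: !(!(!p1 && (!p1 || !p2)) || !!p2)
    = !(!!p1 || !!p2)
    = !p1 && !p2
These differ: at p1=0, p2=0, E1 = 0 but E2 = 1.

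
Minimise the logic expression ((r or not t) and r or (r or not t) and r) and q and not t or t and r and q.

r and q

((r or not t) and r or (r or not t) and r) and q and not t or t and r and q
= (r or not t) and r and q and not t or t and r and q   — idempotence
= r and q and not t or t and r and q   — absorption
= r and q   — distribution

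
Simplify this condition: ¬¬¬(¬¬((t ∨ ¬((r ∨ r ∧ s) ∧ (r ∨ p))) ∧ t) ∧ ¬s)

¬¬¬(¬¬((t ∨ ¬((r ∨ r ∧ s) ∧ (r ∨ p))) ∧ t) ∧ ¬s)
= ¬(¬¬((t ∨ ¬((r ∨ r ∧ s) ∧ (r ∨ p))) ∧ t) ∧ ¬s)   [double negation]
= ¬(¬¬((t ∨ ¬(r ∧ (r ∨ p))) ∧ t) ∧ ¬s)   [absorption]
= ¬((t ∨ ¬(r ∧ (r ∨ p))) ∧ t) ∨ s   [De Morgan]
= ¬((t ∨ ¬r) ∧ t) ∨ s   [absorption]
= ¬t ∨ s   [absorption]

¬t ∨ s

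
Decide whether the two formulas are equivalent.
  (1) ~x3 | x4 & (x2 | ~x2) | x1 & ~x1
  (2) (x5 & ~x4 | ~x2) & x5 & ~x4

E1: ~x3 | x4 & (x2 | ~x2) | x1 & ~x1
    = ~x3 | x4 | x1 & ~x1   — complement / identity
    = ~x3 | x4   — complement / identity
E2: (x5 & ~x4 | ~x2) & x5 & ~x4
    = x5 & ~x4   — absorption
These differ: at x1=0, x2=0, x3=0, x4=1, x5=0, E1 = 1 but E2 = 0.

No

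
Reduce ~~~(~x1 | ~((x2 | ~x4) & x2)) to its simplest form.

~~~(~x1 | ~((x2 | ~x4) & x2))
= ~~(x1 & (x2 | ~x4) & x2)   [De Morgan]
= ~~(x1 & x2)   [absorption]
= x1 & x2   [double negation]

x1 & x2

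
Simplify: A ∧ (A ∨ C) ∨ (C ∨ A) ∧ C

A ∨ C

A ∧ (A ∨ C) ∨ (C ∨ A) ∧ C
= A ∨ (C ∨ A) ∧ C   (absorption)
= A ∨ C   (absorption)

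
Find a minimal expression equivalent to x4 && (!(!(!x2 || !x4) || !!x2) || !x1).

x4 && (!x2 || !x1)

x4 && (!(!(!x2 || !x4) || !!x2) || !x1)
= x4 && (!(!(!x2 || !x4) || x2) || !x1)
= x4 && (!(x2 && x4 || x2) || !x1)
= x4 && (!x2 || !x1)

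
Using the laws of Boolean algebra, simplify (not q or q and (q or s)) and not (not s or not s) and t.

s and t

(not q or q and (q or s)) and not (not s or not s) and t
= (not q or q) and not (not s or not s) and t   — absorption
= (not q or q) and s and s and t   — De Morgan
= s and s and t   — complement / identity
= s and t   — idempotence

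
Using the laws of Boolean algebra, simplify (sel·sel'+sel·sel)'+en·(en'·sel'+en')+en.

sel'+en

(sel·sel'+sel·sel)'+en·(en'·sel'+en')+en
= sel'+en·(en'·sel'+en')+en   — distribution
= sel'+en·en'+en   — absorption
= sel'+en   — complement / identity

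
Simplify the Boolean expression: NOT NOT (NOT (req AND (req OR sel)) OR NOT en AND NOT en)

NOT NOT (NOT (req AND (req OR sel)) OR NOT en AND NOT en)
= NOT NOT (NOT (req AND (req OR sel)) OR NOT en)   — idempotence
= NOT NOT (NOT req OR NOT en)   — absorption
= NOT req OR NOT en   — double negation

NOT req OR NOT en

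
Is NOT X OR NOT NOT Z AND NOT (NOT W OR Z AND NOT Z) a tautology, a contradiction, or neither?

neither

NOT X OR NOT NOT Z AND NOT (NOT W OR Z AND NOT Z)
= NOT X OR NOT NOT Z AND NOT NOT W   (complement / identity)
= NOT X OR NOT NOT Z AND W   (double negation)
= NOT X OR Z AND W   (double negation)
This depends on W, X, Z, so it is not a constant.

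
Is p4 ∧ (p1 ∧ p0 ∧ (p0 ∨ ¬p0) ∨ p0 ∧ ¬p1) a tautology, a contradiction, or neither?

p4 ∧ (p1 ∧ p0 ∧ (p0 ∨ ¬p0) ∨ p0 ∧ ¬p1)
= p4 ∧ (p1 ∧ p0 ∨ p0 ∧ ¬p1)   — complement / identity
= p4 ∧ p0   — distribution
This depends on p0, p4, so it is not a constant.

neither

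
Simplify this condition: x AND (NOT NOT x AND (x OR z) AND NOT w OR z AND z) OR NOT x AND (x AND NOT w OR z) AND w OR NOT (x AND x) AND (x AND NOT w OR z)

x AND (NOT NOT x AND (x OR z) AND NOT w OR z AND z) OR NOT x AND (x AND NOT w OR z) AND w OR NOT (x AND x) AND (x AND NOT w OR z)
= x AND (NOT NOT x AND (x OR z) AND NOT w OR z AND z) OR NOT x AND (x AND NOT w OR z) AND w OR NOT x AND (x AND NOT w OR z)
= x AND (NOT NOT x AND (x OR z) AND NOT w OR z AND z) OR NOT x AND (x AND NOT w OR z)
= x AND (NOT NOT x AND (x OR z) AND NOT w OR z) OR NOT x AND (x AND NOT w OR z)
= x AND (x AND (x OR z) AND NOT w OR z) OR NOT x AND (x AND NOT w OR z)
= x AND (x AND NOT w OR z) OR NOT x AND (x AND NOT w OR z)
= x AND NOT w OR z

x AND NOT w OR z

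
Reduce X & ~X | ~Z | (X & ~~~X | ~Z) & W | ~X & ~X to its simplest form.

~Z | ~X

X & ~X | ~Z | (X & ~~~X | ~Z) & W | ~X & ~X
= X & ~X | ~Z | (X & ~X | ~Z) & W | ~X & ~X   [double negation]
= X & ~X | ~Z | ~X & ~X   [absorption]
= X & ~X | ~Z | ~X   [idempotence]
= ~Z | ~X   [complement / identity]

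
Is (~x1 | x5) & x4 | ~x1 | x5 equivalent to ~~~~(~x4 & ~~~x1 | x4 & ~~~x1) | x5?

Yes

E1: (~x1 | x5) & x4 | ~x1 | x5
    = ~x1 | x5   (absorption)
E2: ~~~~(~x4 & ~~~x1 | x4 & ~~~x1) | x5
    = ~~~~~~~x1 | x5   (distribution)
    = ~~~~~x1 | x5   (double negation)
    = ~~~x1 | x5   (double negation)
    = ~x1 | x5   (double negation)
Both reduce to ~x1 | x5, so they are equivalent.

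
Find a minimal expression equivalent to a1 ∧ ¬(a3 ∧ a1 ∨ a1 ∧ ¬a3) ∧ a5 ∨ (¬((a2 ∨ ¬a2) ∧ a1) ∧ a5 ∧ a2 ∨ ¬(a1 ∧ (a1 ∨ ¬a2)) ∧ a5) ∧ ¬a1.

a1 ∧ ¬(a3 ∧ a1 ∨ a1 ∧ ¬a3) ∧ a5 ∨ (¬((a2 ∨ ¬a2) ∧ a1) ∧ a5 ∧ a2 ∨ ¬(a1 ∧ (a1 ∨ ¬a2)) ∧ a5) ∧ ¬a1
= a1 ∧ ¬(a3 ∧ a1 ∨ a1 ∧ ¬a3) ∧ a5 ∨ (¬((a2 ∨ ¬a2) ∧ a1) ∧ a5 ∧ a2 ∨ ¬a1 ∧ a5) ∧ ¬a1   (absorption)
= a1 ∧ ¬a1 ∧ a5 ∨ (¬((a2 ∨ ¬a2) ∧ a1) ∧ a5 ∧ a2 ∨ ¬a1 ∧ a5) ∧ ¬a1   (distribution)
= a1 ∧ ¬a1 ∧ a5 ∨ (¬a1 ∧ a5 ∧ a2 ∨ ¬a1 ∧ a5) ∧ ¬a1   (complement / identity)
= a1 ∧ ¬a1 ∧ a5 ∨ ¬a1 ∧ a5 ∧ ¬a1   (absorption)
= ¬a1 ∧ a5   (distribution)

¬a1 ∧ a5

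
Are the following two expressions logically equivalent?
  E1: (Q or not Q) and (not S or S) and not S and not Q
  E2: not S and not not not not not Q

Yes

E1: (Q or not Q) and (not S or S) and not S and not Q
    = (not S or S) and not S and not Q   [complement / identity]
    = not S and not Q   [complement / identity]
E2: not S and not not not not not Q
    = not S and not not not Q   [double negation]
    = not S and not Q   [double negation]
Both reduce to not S and not Q, so they are equivalent.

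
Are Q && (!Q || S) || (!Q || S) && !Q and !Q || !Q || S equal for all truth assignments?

Yes

E1: Q && (!Q || S) || (!Q || S) && !Q
    = !Q || S   (distribution)
E2: !Q || !Q || S
    = !Q || S   (idempotence)
Both reduce to !Q || S, so they are equivalent.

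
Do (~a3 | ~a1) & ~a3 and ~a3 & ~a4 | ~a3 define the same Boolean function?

Yes

E1: (~a3 | ~a1) & ~a3
    = ~a3   (absorption)
E2: ~a3 & ~a4 | ~a3
    = ~a3   (absorption)
Both reduce to ~a3, so they are equivalent.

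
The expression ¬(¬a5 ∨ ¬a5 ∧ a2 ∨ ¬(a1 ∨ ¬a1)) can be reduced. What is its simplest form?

¬(¬a5 ∨ ¬a5 ∧ a2 ∨ ¬(a1 ∨ ¬a1))
= ¬(¬a5 ∨ ¬(a1 ∨ ¬a1))   [absorption]
= a5 ∧ (a1 ∨ ¬a1)   [De Morgan]
= a5   [complement / identity]

a5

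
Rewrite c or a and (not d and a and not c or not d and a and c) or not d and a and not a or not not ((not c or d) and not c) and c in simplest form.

c or not d and a

c or a and (not d and a and not c or not d and a and c) or not d and a and not a or not not ((not c or d) and not c) and c
= c or a and not d and a or not d and a and not a or not not ((not c or d) and not c) and c   — distribution
= c or a and not d and a or not d and a and not a or not not not c and c   — absorption
= c or a and not d and a or not d and a and not a or not c and c   — double negation
= c or not d and a or not c and c   — distribution
= c or not d and a   — complement / identity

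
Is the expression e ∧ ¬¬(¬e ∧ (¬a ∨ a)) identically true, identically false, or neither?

e ∧ ¬¬(¬e ∧ (¬a ∨ a))
= e ∧ ¬¬¬e   (complement / identity)
= e ∧ ¬e   (double negation)
= False   (complement)

identically false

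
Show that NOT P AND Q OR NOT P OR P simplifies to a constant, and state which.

NOT P AND Q OR NOT P OR P
= NOT P OR P   — absorption
= TRUE   — complement

TRUE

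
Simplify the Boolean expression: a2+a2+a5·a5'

a2

a2+a2+a5·a5'
= a2+a5·a5'   [idempotence]
= a2   [complement / identity]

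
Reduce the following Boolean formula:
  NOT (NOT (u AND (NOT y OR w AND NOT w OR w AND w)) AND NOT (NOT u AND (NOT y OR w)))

NOT (NOT (u AND (NOT y OR w AND NOT w OR w AND w)) AND NOT (NOT u AND (NOT y OR w)))
= u AND (NOT y OR w AND NOT w OR w AND w) OR NOT u AND (NOT y OR w)   (De Morgan)
= u AND (NOT y OR w) OR NOT u AND (NOT y OR w)   (distribution)
= NOT y OR w   (distribution)

NOT y OR w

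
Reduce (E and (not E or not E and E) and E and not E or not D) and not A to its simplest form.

not D and not A

(E and (not E or not E and E) and E and not E or not D) and not A
= (E and not E and E and not E or not D) and not A
= (E and not E or not D) and not A
= not D and not A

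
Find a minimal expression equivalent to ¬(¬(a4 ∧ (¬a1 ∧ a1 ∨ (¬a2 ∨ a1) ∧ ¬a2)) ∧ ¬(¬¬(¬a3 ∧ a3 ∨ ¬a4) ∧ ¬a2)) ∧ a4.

¬a2 ∧ a4

¬(¬(a4 ∧ (¬a1 ∧ a1 ∨ (¬a2 ∨ a1) ∧ ¬a2)) ∧ ¬(¬¬(¬a3 ∧ a3 ∨ ¬a4) ∧ ¬a2)) ∧ a4
= ¬(¬(a4 ∧ (¬a1 ∧ a1 ∨ (¬a2 ∨ a1) ∧ ¬a2)) ∧ ¬(¬¬¬a4 ∧ ¬a2)) ∧ a4   (complement / identity)
= ¬(¬(a4 ∧ (¬a2 ∨ a1) ∧ ¬a2) ∧ ¬(¬¬¬a4 ∧ ¬a2)) ∧ a4   (complement / identity)
= (a4 ∧ (¬a2 ∨ a1) ∧ ¬a2 ∨ ¬¬¬a4 ∧ ¬a2) ∧ a4   (De Morgan)
= (a4 ∧ (¬a2 ∨ a1) ∧ ¬a2 ∨ ¬a4 ∧ ¬a2) ∧ a4   (double negation)
= (a4 ∧ ¬a2 ∨ ¬a4 ∧ ¬a2) ∧ a4   (absorption)
= ¬a2 ∧ a4   (distribution)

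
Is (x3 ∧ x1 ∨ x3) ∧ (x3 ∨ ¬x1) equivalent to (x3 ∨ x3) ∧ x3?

E1: (x3 ∧ x1 ∨ x3) ∧ (x3 ∨ ¬x1)
    = x3 ∧ (x3 ∨ ¬x1)   (absorption)
    = x3   (absorption)
E2: (x3 ∨ x3) ∧ x3
    = x3 ∧ x3   (idempotence)
    = x3   (idempotence)
Both reduce to x3, so they are equivalent.

Yes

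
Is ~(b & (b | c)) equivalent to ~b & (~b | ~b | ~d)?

Yes

E1: ~(b & (b | c))
    = ~b   — absorption
E2: ~b & (~b | ~b | ~d)
    = ~b & (~b | ~d)   — idempotence
    = ~b   — absorption
Both reduce to ~b, so they are equivalent.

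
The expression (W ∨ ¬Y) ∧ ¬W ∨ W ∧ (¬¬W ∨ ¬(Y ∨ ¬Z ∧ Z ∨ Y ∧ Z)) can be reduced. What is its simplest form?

(W ∨ ¬Y) ∧ ¬W ∨ W ∧ (¬¬W ∨ ¬(Y ∨ ¬Z ∧ Z ∨ Y ∧ Z))
= (W ∨ ¬Y) ∧ ¬W ∨ W ∧ (W ∨ ¬(Y ∨ ¬Z ∧ Z ∨ Y ∧ Z))   (double negation)
= (W ∨ ¬Y) ∧ ¬W ∨ W ∧ (W ∨ ¬(Y ∨ Y ∧ Z))   (complement / identity)
= (W ∨ ¬Y) ∧ ¬W ∨ W ∧ (W ∨ ¬Y)   (absorption)
= W ∨ ¬Y   (distribution)

W ∨ ¬Y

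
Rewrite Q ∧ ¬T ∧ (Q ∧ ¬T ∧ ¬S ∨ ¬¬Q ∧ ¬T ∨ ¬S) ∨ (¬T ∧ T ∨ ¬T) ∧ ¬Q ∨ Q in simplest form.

Q ∧ ¬T ∧ (Q ∧ ¬T ∧ ¬S ∨ ¬¬Q ∧ ¬T ∨ ¬S) ∨ (¬T ∧ T ∨ ¬T) ∧ ¬Q ∨ Q
= Q ∧ ¬T ∧ (Q ∧ ¬T ∧ ¬S ∨ Q ∧ ¬T ∨ ¬S) ∨ (¬T ∧ T ∨ ¬T) ∧ ¬Q ∨ Q   (double negation)
= Q ∧ ¬T ∧ (Q ∧ ¬T ∨ ¬S) ∨ (¬T ∧ T ∨ ¬T) ∧ ¬Q ∨ Q   (absorption)
= Q ∧ ¬T ∨ (¬T ∧ T ∨ ¬T) ∧ ¬Q ∨ Q   (absorption)
= Q ∧ ¬T ∨ ¬T ∧ ¬Q ∨ Q   (complement / identity)
= ¬T ∨ Q   (distribution)

¬T ∨ Q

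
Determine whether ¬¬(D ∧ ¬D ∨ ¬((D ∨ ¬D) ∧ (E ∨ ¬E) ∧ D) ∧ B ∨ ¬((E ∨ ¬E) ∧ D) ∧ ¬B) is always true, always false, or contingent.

contingent

¬¬(D ∧ ¬D ∨ ¬((D ∨ ¬D) ∧ (E ∨ ¬E) ∧ D) ∧ B ∨ ¬((E ∨ ¬E) ∧ D) ∧ ¬B)
= ¬¬(D ∧ ¬D ∨ ¬((E ∨ ¬E) ∧ D) ∧ B ∨ ¬((E ∨ ¬E) ∧ D) ∧ ¬B)   (complement / identity)
= ¬¬(¬((E ∨ ¬E) ∧ D) ∧ B ∨ ¬((E ∨ ¬E) ∧ D) ∧ ¬B)   (complement / identity)
= ¬¬¬((E ∨ ¬E) ∧ D)   (distribution)
= ¬¬¬D   (complement / identity)
= ¬D   (double negation)
This depends on D, so it is not a constant.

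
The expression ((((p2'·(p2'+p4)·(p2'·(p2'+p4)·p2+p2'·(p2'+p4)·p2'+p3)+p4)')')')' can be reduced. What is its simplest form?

((((p2'·(p2'+p4)·(p2'·(p2'+p4)·p2+p2'·(p2'+p4)·p2'+p3)+p4)')')')'
= ((((p2'·(p2'+p4)·(p2'·(p2'+p4)+p3)+p4)')')')'   — distribution
= ((((p2'·(p2'+p4)+p4)')')')'   — absorption
= ((p2'·(p2'+p4)+p4)')'   — double negation
= p2'·(p2'+p4)+p4   — double negation
= p2'+p4   — absorption

p2'+p4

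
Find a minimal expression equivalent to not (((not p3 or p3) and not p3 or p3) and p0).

not p0

not (((not p3 or p3) and not p3 or p3) and p0)
= not ((not p3 or p3) and p0)
= not p0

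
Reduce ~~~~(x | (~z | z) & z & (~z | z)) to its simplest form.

~~~~(x | (~z | z) & z & (~z | z))
= ~~~~(x | z & (~z | z))
= ~~(x | z & (~z | z))
= ~~(x | z)
= x | z

x | z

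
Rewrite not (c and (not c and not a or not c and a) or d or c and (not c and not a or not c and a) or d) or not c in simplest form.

not (c and (not c and not a or not c and a) or d or c and (not c and not a or not c and a) or d) or not c
= not (c and not c or d or c and (not c and not a or not c and a) or d) or not c   (distribution)
= not (c and not c or d or c and not c or d) or not c   (distribution)
= not (c and not c or d) or not c   (idempotence)
= not d or not c   (complement / identity)

not d or not c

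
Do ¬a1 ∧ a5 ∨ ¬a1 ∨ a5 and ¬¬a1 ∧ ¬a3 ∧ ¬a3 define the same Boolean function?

No

E1: ¬a1 ∧ a5 ∨ ¬a1 ∨ a5
    = ¬a1 ∨ a5
E2: ¬¬a1 ∧ ¬a3 ∧ ¬a3
    = a1 ∧ ¬a3 ∧ ¬a3
    = a1 ∧ ¬a3
These differ: at a1=0, a3=1, a5=0, E1 = 1 but E2 = 0.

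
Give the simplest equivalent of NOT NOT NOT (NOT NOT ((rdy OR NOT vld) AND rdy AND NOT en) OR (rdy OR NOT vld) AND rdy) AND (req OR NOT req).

NOT rdy

NOT NOT NOT (NOT NOT ((rdy OR NOT vld) AND rdy AND NOT en) OR (rdy OR NOT vld) AND rdy) AND (req OR NOT req)
= NOT NOT NOT ((rdy OR NOT vld) AND rdy AND NOT en OR (rdy OR NOT vld) AND rdy) AND (req OR NOT req)   [double negation]
= NOT NOT NOT ((rdy OR NOT vld) AND rdy) AND (req OR NOT req)   [absorption]
= NOT NOT NOT rdy AND (req OR NOT req)   [absorption]
= NOT rdy AND (req OR NOT req)   [double negation]
= NOT rdy   [complement / identity]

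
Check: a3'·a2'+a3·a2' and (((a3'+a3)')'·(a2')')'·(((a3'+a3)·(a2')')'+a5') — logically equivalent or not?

Yes

E1: a3'·a2'+a3·a2'
    = a2'   (distribution)
E2: (((a3'+a3)')'·(a2')')'·(((a3'+a3)·(a2')')'+a5')
    = ((a3'+a3)·(a2')')'·(((a3'+a3)·(a2')')'+a5')   (double negation)
    = ((a3'+a3)·(a2')')'   (absorption)
    = ((a3'+a3)·a2)'   (double negation)
    = a2'   (complement / identity)
Both reduce to a2', so they are equivalent.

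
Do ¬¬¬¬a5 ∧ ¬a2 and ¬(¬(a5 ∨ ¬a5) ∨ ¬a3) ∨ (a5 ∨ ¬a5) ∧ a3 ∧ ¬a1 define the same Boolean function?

E1: ¬¬¬¬a5 ∧ ¬a2
    = ¬¬a5 ∧ ¬a2   (double negation)
    = a5 ∧ ¬a2   (double negation)
E2: ¬(¬(a5 ∨ ¬a5) ∨ ¬a3) ∨ (a5 ∨ ¬a5) ∧ a3 ∧ ¬a1
    = (a5 ∨ ¬a5) ∧ a3 ∨ (a5 ∨ ¬a5) ∧ a3 ∧ ¬a1   (De Morgan)
    = (a5 ∨ ¬a5) ∧ a3   (absorption)
    = a3   (complement / identity)
These differ: at a1=0, a2=0, a3=1, a5=0, E1 = 0 but E2 = 1.

No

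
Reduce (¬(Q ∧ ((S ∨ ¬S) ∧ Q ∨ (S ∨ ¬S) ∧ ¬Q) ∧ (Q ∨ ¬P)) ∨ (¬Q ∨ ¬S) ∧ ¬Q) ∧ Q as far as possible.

False

(¬(Q ∧ ((S ∨ ¬S) ∧ Q ∨ (S ∨ ¬S) ∧ ¬Q) ∧ (Q ∨ ¬P)) ∨ (¬Q ∨ ¬S) ∧ ¬Q) ∧ Q
= (¬(Q ∧ (S ∨ ¬S) ∧ (Q ∨ ¬P)) ∨ (¬Q ∨ ¬S) ∧ ¬Q) ∧ Q
= (¬(Q ∧ (S ∨ ¬S) ∧ (Q ∨ ¬P)) ∨ ¬Q) ∧ Q
= (¬(Q ∧ (Q ∨ ¬P)) ∨ ¬Q) ∧ Q
= (¬Q ∨ ¬Q) ∧ Q
= ¬Q ∧ Q
= False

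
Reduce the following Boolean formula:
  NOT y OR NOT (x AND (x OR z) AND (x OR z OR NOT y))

NOT y OR NOT x

NOT y OR NOT (x AND (x OR z) AND (x OR z OR NOT y))
= NOT y OR NOT (x AND (x OR z))
= NOT y OR NOT x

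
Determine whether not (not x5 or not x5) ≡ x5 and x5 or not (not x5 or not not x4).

E1: not (not x5 or not x5)
    = x5 and x5   — De Morgan
    = x5   — idempotence
E2: x5 and x5 or not (not x5 or not not x4)
    = x5 or not (not x5 or not not x4)   — idempotence
    = x5 or x5 and not x4   — De Morgan
    = x5   — absorption
Both reduce to x5, so they are equivalent.

Yes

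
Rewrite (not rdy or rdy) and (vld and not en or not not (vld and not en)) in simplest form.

(not rdy or rdy) and (vld and not en or not not (vld and not en))
= (not rdy or rdy) and (vld and not en or vld and not en)
= (not rdy or rdy) and vld and not en
= vld and not en

vld and not en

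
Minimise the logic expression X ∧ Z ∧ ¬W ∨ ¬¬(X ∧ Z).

Z ∧ X

X ∧ Z ∧ ¬W ∨ ¬¬(X ∧ Z)
= X ∧ Z ∧ ¬W ∨ X ∧ Z   (double negation)
= (Z ∧ ¬W ∨ Z) ∧ X   (distribution)
= Z ∧ X   (absorption)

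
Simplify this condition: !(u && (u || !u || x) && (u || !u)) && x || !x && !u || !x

!(u && (u || !u || x) && (u || !u)) && x || !x && !u || !x
= !(u && (u || !u)) && x || !x && !u || !x   [absorption]
= !u && x || !x && !u || !x   [complement / identity]
= !u || !x   [distribution]

!u || !x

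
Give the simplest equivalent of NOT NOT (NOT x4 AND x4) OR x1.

x1

NOT NOT (NOT x4 AND x4) OR x1
= NOT x4 AND x4 OR x1   — double negation
= x1   — complement / identity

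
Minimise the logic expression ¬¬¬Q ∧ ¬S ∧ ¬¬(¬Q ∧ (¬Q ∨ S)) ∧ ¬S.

¬Q ∧ ¬S

¬¬¬Q ∧ ¬S ∧ ¬¬(¬Q ∧ (¬Q ∨ S)) ∧ ¬S
= ¬¬¬Q ∧ ¬S ∧ ¬¬¬Q ∧ ¬S
= ¬¬¬Q ∧ ¬S
= ¬Q ∧ ¬S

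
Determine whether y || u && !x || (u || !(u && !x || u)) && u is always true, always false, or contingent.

y || u && !x || (u || !(u && !x || u)) && u
= y || u && !x || (u || !u) && u   (absorption)
= y || u && !x || u   (complement / identity)
= y || u   (absorption)
This depends on u, y, so it is not a constant.

contingent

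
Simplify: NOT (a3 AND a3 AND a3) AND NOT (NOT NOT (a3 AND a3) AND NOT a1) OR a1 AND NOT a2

NOT (a3 AND a3 AND a3) AND NOT (NOT NOT (a3 AND a3) AND NOT a1) OR a1 AND NOT a2
= NOT (a3 AND a3 AND a3) AND (NOT (a3 AND a3) OR a1) OR a1 AND NOT a2   (De Morgan)
= NOT (a3 AND a3) AND (NOT (a3 AND a3) OR a1) OR a1 AND NOT a2   (idempotence)
= NOT (a3 AND a3) OR a1 AND NOT a2   (absorption)
= NOT a3 OR a1 AND NOT a2   (idempotence)

NOT a3 OR a1 AND NOT a2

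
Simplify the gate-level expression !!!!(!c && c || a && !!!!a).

a

!!!!(!c && c || a && !!!!a)
= !!!!(!c && c || a && !!a)   [double negation]
= !!(!c && c || a && !!a)   [double negation]
= !!(a && !!a)   [complement / identity]
= !!(a && a)   [double negation]
= a && a   [double negation]
= a   [idempotence]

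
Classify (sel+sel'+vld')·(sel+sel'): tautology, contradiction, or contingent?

tautology

(sel+sel'+vld')·(sel+sel')
= sel+sel'   [absorption]
= 1   [complement]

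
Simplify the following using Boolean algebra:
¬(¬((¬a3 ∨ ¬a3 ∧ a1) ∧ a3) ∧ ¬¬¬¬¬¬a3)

¬a3

¬(¬((¬a3 ∨ ¬a3 ∧ a1) ∧ a3) ∧ ¬¬¬¬¬¬a3)
= ¬(¬(¬a3 ∧ a3) ∧ ¬¬¬¬¬¬a3)
= ¬(¬(¬a3 ∧ a3) ∧ ¬¬¬¬a3)
= ¬a3 ∧ a3 ∨ ¬¬¬a3
= ¬a3 ∧ a3 ∨ ¬a3
= ¬a3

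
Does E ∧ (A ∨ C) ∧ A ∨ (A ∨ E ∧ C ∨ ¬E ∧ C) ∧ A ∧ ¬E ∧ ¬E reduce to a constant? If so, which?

no

E ∧ (A ∨ C) ∧ A ∨ (A ∨ E ∧ C ∨ ¬E ∧ C) ∧ A ∧ ¬E ∧ ¬E
= E ∧ (A ∨ C) ∧ A ∨ (A ∨ C) ∧ A ∧ ¬E ∧ ¬E
= E ∧ (A ∨ C) ∧ A ∨ (A ∨ C) ∧ A ∧ ¬E
= (A ∨ C) ∧ A
= A
This depends on A, so it is not a constant.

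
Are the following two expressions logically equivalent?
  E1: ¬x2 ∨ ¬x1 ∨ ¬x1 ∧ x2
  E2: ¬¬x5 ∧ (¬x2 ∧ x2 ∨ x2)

No

E1: ¬x2 ∨ ¬x1 ∨ ¬x1 ∧ x2
    = ¬x2 ∨ ¬x1
E2: ¬¬x5 ∧ (¬x2 ∧ x2 ∨ x2)
    = x5 ∧ (¬x2 ∧ x2 ∨ x2)
    = x5 ∧ x2
These differ: at x1=0, x2=0, x5=0, E1 = 1 but E2 = 0.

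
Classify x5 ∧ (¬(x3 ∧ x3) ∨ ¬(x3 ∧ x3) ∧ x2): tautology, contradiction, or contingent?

x5 ∧ (¬(x3 ∧ x3) ∨ ¬(x3 ∧ x3) ∧ x2)
= x5 ∧ ¬(x3 ∧ x3)   (absorption)
= x5 ∧ ¬x3   (idempotence)
This depends on x3, x5, so it is not a constant.

contingent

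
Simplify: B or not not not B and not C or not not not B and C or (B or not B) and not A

B or not not not B and not C or not not not B and C or (B or not B) and not A
= B or not not not B or (B or not B) and not A
= B or not B or (B or not B) and not A
= B or not B
= True

True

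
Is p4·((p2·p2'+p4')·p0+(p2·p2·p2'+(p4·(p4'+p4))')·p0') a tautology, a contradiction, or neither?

contradiction

p4·((p2·p2'+p4')·p0+(p2·p2·p2'+(p4·(p4'+p4))')·p0')
= p4·((p2·p2'+p4')·p0+(p2·p2'+(p4·(p4'+p4))')·p0')
= p4·((p2·p2'+p4')·p0+(p2·p2'+p4')·p0')
= p4·(p2·p2'+p4')
= p4·p4'
= 0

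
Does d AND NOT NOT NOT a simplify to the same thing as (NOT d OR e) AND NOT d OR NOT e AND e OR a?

E1: d AND NOT NOT NOT a
    = d AND NOT a   [double negation]
E2: (NOT d OR e) AND NOT d OR NOT e AND e OR a
    = NOT d OR NOT e AND e OR a   [absorption]
    = NOT d OR a   [complement / identity]
These differ: at a=1, d=0, e=0, E1 = 0 but E2 = 1.

No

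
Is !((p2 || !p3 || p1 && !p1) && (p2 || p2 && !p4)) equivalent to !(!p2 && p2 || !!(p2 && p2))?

E1: !((p2 || !p3 || p1 && !p1) && (p2 || p2 && !p4))
    = !((p2 || !p3) && (p2 || p2 && !p4))
    = !((p2 || !p3) && p2)
    = !p2
E2: !(!p2 && p2 || !!(p2 && p2))
    = !(!p2 && p2 || p2 && p2)
    = !p2
Both reduce to !p2, so they are equivalent.

Yes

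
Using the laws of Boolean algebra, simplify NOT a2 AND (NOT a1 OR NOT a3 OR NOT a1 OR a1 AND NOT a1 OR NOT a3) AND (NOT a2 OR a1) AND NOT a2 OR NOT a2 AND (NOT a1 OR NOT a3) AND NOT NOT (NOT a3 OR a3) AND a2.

NOT a2 AND (NOT a1 OR NOT a3 OR NOT a1 OR a1 AND NOT a1 OR NOT a3) AND (NOT a2 OR a1) AND NOT a2 OR NOT a2 AND (NOT a1 OR NOT a3) AND NOT NOT (NOT a3 OR a3) AND a2
= NOT a2 AND (NOT a1 OR NOT a3 OR NOT a1 OR a1 AND NOT a1 OR NOT a3) AND NOT a2 OR NOT a2 AND (NOT a1 OR NOT a3) AND NOT NOT (NOT a3 OR a3) AND a2   [absorption]
= NOT a2 AND (NOT a1 OR NOT a3 OR NOT a1 OR NOT a3) AND NOT a2 OR NOT a2 AND (NOT a1 OR NOT a3) AND NOT NOT (NOT a3 OR a3) AND a2   [complement / identity]
= NOT a2 AND (NOT a1 OR NOT a3 OR NOT a1 OR NOT a3) AND NOT a2 OR NOT a2 AND (NOT a1 OR NOT a3) AND (NOT a3 OR a3) AND a2   [double negation]
= NOT a2 AND (NOT a1 OR NOT a3 OR NOT a1 OR NOT a3) AND NOT a2 OR NOT a2 AND (NOT a1 OR NOT a3) AND a2   [complement / identity]
= NOT a2 AND (NOT a1 OR NOT a3) AND NOT a2 OR NOT a2 AND (NOT a1 OR NOT a3) AND a2   [idempotence]
= NOT a2 AND (NOT a1 OR NOT a3)   [distribution]

NOT a2 AND (NOT a1 OR NOT a3)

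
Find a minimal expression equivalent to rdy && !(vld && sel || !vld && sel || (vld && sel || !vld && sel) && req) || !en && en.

rdy && !(vld && sel || !vld && sel || (vld && sel || !vld && sel) && req) || !en && en
= rdy && !(vld && sel || !vld && sel) || !en && en
= rdy && !sel || !en && en
= rdy && !sel

rdy && !sel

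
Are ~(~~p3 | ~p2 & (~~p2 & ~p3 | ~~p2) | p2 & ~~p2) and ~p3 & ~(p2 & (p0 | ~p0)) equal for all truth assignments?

Yes

E1: ~(~~p3 | ~p2 & (~~p2 & ~p3 | ~~p2) | p2 & ~~p2)
    = ~(~~p3 | ~p2 & ~~p2 | p2 & ~~p2)
    = ~(~~p3 | ~~p2)
    = ~p3 & ~p2
E2: ~p3 & ~(p2 & (p0 | ~p0))
    = ~p3 & ~p2
Both reduce to ~p3 & ~p2, so they are equivalent.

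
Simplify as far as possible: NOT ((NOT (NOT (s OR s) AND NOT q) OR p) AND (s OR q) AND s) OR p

NOT s OR p

NOT ((NOT (NOT (s OR s) AND NOT q) OR p) AND (s OR q) AND s) OR p
= NOT ((NOT (NOT s AND NOT q) OR p) AND (s OR q) AND s) OR p   [idempotence]
= NOT ((s OR q OR p) AND (s OR q) AND s) OR p   [De Morgan]
= NOT ((s OR q) AND s) OR p   [absorption]
= NOT s OR p   [absorption]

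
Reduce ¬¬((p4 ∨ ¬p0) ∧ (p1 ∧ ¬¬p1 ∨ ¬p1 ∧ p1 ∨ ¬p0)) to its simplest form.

p4 ∧ p1 ∨ ¬p0

¬¬((p4 ∨ ¬p0) ∧ (p1 ∧ ¬¬p1 ∨ ¬p1 ∧ p1 ∨ ¬p0))
= (p4 ∨ ¬p0) ∧ (p1 ∧ ¬¬p1 ∨ ¬p1 ∧ p1 ∨ ¬p0)   (double negation)
= (p4 ∨ ¬p0) ∧ (p1 ∧ p1 ∨ ¬p1 ∧ p1 ∨ ¬p0)   (double negation)
= (p4 ∨ ¬p0) ∧ (p1 ∨ ¬p0)   (distribution)
= p4 ∧ p1 ∨ ¬p0   (distribution)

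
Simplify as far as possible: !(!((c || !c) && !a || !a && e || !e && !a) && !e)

!a || e

!(!((c || !c) && !a || !a && e || !e && !a) && !e)
= !(!((c || !c) && !a || !a) && !e)   [distribution]
= (c || !c) && !a || !a || e   [De Morgan]
= !a || !a || e   [complement / identity]
= !a || e   [idempotence]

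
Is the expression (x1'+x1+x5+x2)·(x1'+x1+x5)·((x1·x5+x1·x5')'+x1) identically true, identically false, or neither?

identically true

(x1'+x1+x5+x2)·(x1'+x1+x5)·((x1·x5+x1·x5')'+x1)
= (x1'+x1+x5+x2)·(x1'+x1+x5)·(x1'+x1)
= (x1'+x1+x5)·(x1'+x1)
= x1'+x1
= 1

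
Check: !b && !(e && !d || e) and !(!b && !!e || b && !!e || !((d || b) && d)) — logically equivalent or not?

No

E1: !b && !(e && !d || e)
    = !b && !e   (absorption)
E2: !(!b && !!e || b && !!e || !((d || b) && d))
    = !(!b && !!e || b && !!e || !d)   (absorption)
    = !(!!e || !d)   (distribution)
    = !e && d   (De Morgan)
These differ: at b=0, d=0, e=0, E1 = 1 but E2 = 0.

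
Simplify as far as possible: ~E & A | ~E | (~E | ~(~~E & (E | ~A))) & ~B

~E & A | ~E | (~E | ~(~~E & (E | ~A))) & ~B
= ~E & A | ~E | (~E | ~(E & (E | ~A))) & ~B
= ~E & A | ~E | (~E | ~E) & ~B
= ~E & A | ~E | ~E & ~B
= ~E & A | ~E
= ~E

~E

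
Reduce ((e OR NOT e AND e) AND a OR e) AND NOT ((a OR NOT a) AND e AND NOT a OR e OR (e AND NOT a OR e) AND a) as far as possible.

FALSE

((e OR NOT e AND e) AND a OR e) AND NOT ((a OR NOT a) AND e AND NOT a OR e OR (e AND NOT a OR e) AND a)
= (e AND a OR e) AND NOT ((a OR NOT a) AND e AND NOT a OR e OR (e AND NOT a OR e) AND a)   — complement / identity
= (e AND a OR e) AND NOT (e AND NOT a OR e OR (e AND NOT a OR e) AND a)   — complement / identity
= (e AND a OR e) AND NOT (e AND NOT a OR e)   — absorption
= e AND NOT (e AND NOT a OR e)   — absorption
= e AND NOT e   — absorption
= FALSE   — complement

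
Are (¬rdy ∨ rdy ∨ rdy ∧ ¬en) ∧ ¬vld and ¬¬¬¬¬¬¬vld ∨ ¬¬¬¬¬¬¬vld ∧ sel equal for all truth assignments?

Yes

E1: (¬rdy ∨ rdy ∨ rdy ∧ ¬en) ∧ ¬vld
    = (¬rdy ∨ rdy) ∧ ¬vld   [absorption]
    = ¬vld   [complement / identity]
E2: ¬¬¬¬¬¬¬vld ∨ ¬¬¬¬¬¬¬vld ∧ sel
    = ¬¬¬¬¬¬¬vld   [absorption]
    = ¬¬¬¬¬vld   [double negation]
    = ¬¬¬vld   [double negation]
    = ¬vld   [double negation]
Both reduce to ¬vld, so they are equivalent.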